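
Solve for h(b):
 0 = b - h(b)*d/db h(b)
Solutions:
 h(b) = -sqrt(C1 + b^2)
 h(b) = sqrt(C1 + b^2)


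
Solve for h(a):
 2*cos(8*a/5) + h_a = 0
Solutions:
 h(a) = C1 - 5*sin(8*a/5)/4


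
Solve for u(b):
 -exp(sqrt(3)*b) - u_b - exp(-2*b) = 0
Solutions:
 u(b) = C1 - sqrt(3)*exp(sqrt(3)*b)/3 + exp(-2*b)/2


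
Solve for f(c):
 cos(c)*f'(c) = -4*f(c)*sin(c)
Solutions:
 f(c) = C1*cos(c)^4


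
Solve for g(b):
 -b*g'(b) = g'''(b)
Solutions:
 g(b) = C1 + Integral(C2*airyai(-b) + C3*airybi(-b), b)


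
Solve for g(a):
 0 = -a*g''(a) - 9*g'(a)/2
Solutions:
 g(a) = C1 + C2/a^(7/2)


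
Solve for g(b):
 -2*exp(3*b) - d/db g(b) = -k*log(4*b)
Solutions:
 g(b) = C1 + b*k*log(b) + b*k*(-1 + 2*log(2)) - 2*exp(3*b)/3


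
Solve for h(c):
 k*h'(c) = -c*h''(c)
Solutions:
 h(c) = C1 + c^(1 - re(k))*(C2*sin(log(c)*Abs(im(k))) + C3*cos(log(c)*im(k)))


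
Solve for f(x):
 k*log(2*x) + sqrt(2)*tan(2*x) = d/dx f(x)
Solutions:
 f(x) = C1 + k*x*(log(x) - 1) + k*x*log(2) - sqrt(2)*log(cos(2*x))/2


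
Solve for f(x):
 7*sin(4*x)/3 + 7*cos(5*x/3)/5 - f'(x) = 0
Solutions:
 f(x) = C1 + 21*sin(5*x/3)/25 - 7*cos(4*x)/12


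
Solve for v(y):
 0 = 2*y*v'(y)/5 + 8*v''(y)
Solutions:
 v(y) = C1 + C2*erf(sqrt(10)*y/20)


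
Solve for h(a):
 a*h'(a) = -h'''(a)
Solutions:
 h(a) = C1 + Integral(C2*airyai(-a) + C3*airybi(-a), a)


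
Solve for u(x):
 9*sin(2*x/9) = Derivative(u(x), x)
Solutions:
 u(x) = C1 - 81*cos(2*x/9)/2


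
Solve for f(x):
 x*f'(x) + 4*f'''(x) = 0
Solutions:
 f(x) = C1 + Integral(C2*airyai(-2^(1/3)*x/2) + C3*airybi(-2^(1/3)*x/2), x)


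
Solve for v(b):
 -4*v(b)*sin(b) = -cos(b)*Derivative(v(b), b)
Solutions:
 v(b) = C1/cos(b)^4


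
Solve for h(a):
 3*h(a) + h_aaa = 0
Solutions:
 h(a) = C3*exp(-3^(1/3)*a) + (C1*sin(3^(5/6)*a/2) + C2*cos(3^(5/6)*a/2))*exp(3^(1/3)*a/2)


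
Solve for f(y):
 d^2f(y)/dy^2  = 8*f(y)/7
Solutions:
 f(y) = C1*exp(-2*sqrt(14)*y/7) + C2*exp(2*sqrt(14)*y/7)


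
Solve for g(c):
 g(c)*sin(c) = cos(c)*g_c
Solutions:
 g(c) = C1/cos(c)


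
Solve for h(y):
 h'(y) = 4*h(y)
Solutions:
 h(y) = C1*exp(4*y)


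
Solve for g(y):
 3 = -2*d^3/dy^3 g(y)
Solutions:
 g(y) = C1 + C2*y + C3*y^2 - y^3/4


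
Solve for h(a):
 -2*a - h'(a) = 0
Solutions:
 h(a) = C1 - a^2


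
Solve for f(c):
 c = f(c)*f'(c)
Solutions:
 f(c) = -sqrt(C1 + c^2)
 f(c) = sqrt(C1 + c^2)


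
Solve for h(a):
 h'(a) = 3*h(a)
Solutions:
 h(a) = C1*exp(3*a)


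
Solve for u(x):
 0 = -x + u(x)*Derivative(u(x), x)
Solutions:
 u(x) = -sqrt(C1 + x^2)
 u(x) = sqrt(C1 + x^2)


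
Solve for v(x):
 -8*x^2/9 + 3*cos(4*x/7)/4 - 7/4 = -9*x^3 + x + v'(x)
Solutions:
 v(x) = C1 + 9*x^4/4 - 8*x^3/27 - x^2/2 - 7*x/4 + 21*sin(4*x/7)/16


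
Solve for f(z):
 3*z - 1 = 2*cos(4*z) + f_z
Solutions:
 f(z) = C1 + 3*z^2/2 - z - sin(4*z)/2


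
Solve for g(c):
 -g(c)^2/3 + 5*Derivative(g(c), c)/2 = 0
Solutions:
 g(c) = -15/(C1 + 2*c)


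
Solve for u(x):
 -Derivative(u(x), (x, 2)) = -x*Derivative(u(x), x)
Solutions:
 u(x) = C1 + C2*erfi(sqrt(2)*x/2)


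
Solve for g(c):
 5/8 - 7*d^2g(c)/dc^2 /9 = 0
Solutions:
 g(c) = C1 + C2*c + 45*c^2/112


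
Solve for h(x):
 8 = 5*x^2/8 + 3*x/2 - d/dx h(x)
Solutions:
 h(x) = C1 + 5*x^3/24 + 3*x^2/4 - 8*x


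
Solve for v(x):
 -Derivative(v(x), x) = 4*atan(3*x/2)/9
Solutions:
 v(x) = C1 - 4*x*atan(3*x/2)/9 + 4*log(9*x^2 + 4)/27


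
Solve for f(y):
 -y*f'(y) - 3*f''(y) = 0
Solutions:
 f(y) = C1 + C2*erf(sqrt(6)*y/6)


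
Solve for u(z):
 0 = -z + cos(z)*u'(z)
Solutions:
 u(z) = C1 + Integral(z/cos(z), z)


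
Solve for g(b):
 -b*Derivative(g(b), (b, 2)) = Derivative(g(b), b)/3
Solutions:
 g(b) = C1 + C2*b^(2/3)


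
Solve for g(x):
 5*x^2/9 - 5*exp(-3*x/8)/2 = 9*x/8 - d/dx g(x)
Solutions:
 g(x) = C1 - 5*x^3/27 + 9*x^2/16 - 20*exp(-3*x/8)/3


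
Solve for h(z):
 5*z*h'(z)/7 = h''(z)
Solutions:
 h(z) = C1 + C2*erfi(sqrt(70)*z/14)


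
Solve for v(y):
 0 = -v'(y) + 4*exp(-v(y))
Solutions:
 v(y) = log(C1 + 4*y)


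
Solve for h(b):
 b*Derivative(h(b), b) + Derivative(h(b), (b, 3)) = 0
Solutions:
 h(b) = C1 + Integral(C2*airyai(-b) + C3*airybi(-b), b)


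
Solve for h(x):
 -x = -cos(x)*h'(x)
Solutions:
 h(x) = C1 + Integral(x/cos(x), x)


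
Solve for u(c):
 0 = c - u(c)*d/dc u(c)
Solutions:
 u(c) = -sqrt(C1 + c^2)
 u(c) = sqrt(C1 + c^2)


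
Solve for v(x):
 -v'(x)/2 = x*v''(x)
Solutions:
 v(x) = C1 + C2*sqrt(x)


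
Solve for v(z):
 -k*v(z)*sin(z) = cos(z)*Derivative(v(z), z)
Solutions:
 v(z) = C1*exp(k*log(cos(z)))


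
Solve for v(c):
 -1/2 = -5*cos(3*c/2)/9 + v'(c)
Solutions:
 v(c) = C1 - c/2 + 10*sin(3*c/2)/27


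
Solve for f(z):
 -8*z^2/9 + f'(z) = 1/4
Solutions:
 f(z) = C1 + 8*z^3/27 + z/4


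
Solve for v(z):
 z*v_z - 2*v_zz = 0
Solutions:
 v(z) = C1 + C2*erfi(z/2)


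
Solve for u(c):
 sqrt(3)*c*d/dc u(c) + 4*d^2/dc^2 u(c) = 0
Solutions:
 u(c) = C1 + C2*erf(sqrt(2)*3^(1/4)*c/4)


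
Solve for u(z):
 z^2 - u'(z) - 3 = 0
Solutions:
 u(z) = C1 + z^3/3 - 3*z


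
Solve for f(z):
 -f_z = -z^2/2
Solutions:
 f(z) = C1 + z^3/6


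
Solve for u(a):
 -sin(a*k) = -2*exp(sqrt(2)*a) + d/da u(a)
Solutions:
 u(a) = C1 + sqrt(2)*exp(sqrt(2)*a) + cos(a*k)/k


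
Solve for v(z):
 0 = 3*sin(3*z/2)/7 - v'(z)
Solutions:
 v(z) = C1 - 2*cos(3*z/2)/7


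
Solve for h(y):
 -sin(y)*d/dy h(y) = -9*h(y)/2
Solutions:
 h(y) = C1*(cos(y) - 1)^(1/4)*(cos(y)^2 - 2*cos(y) + 1)/((cos(y) + 1)^(1/4)*(cos(y)^2 + 2*cos(y) + 1))


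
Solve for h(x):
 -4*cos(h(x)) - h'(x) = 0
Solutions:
 h(x) = pi - asin((C1 + exp(8*x))/(C1 - exp(8*x)))
 h(x) = asin((C1 + exp(8*x))/(C1 - exp(8*x)))


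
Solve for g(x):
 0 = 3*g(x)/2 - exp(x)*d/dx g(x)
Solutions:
 g(x) = C1*exp(-3*exp(-x)/2)


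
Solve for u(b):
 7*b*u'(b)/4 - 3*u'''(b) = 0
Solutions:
 u(b) = C1 + Integral(C2*airyai(126^(1/3)*b/6) + C3*airybi(126^(1/3)*b/6), b)


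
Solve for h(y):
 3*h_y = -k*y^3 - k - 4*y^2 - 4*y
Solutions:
 h(y) = C1 - k*y^4/12 - k*y/3 - 4*y^3/9 - 2*y^2/3


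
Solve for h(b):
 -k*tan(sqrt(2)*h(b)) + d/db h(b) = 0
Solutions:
 h(b) = sqrt(2)*(pi - asin(C1*exp(sqrt(2)*b*k)))/2
 h(b) = sqrt(2)*asin(C1*exp(sqrt(2)*b*k))/2


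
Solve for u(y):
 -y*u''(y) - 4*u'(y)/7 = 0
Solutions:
 u(y) = C1 + C2*y^(3/7)


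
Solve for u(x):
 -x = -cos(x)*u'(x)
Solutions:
 u(x) = C1 + Integral(x/cos(x), x)


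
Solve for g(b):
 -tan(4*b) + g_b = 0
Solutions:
 g(b) = C1 - log(cos(4*b))/4


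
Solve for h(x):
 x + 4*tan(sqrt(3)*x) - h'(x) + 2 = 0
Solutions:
 h(x) = C1 + x^2/2 + 2*x - 4*sqrt(3)*log(cos(sqrt(3)*x))/3


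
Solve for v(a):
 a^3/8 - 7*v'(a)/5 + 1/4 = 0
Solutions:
 v(a) = C1 + 5*a^4/224 + 5*a/28


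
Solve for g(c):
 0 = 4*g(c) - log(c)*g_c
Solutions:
 g(c) = C1*exp(4*li(c))


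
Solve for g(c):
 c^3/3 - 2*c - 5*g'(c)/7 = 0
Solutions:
 g(c) = C1 + 7*c^4/60 - 7*c^2/5


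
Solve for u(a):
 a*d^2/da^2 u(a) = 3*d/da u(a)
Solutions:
 u(a) = C1 + C2*a^4


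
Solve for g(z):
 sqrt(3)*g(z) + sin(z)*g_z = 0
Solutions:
 g(z) = C1*(cos(z) + 1)^(sqrt(3)/2)/(cos(z) - 1)^(sqrt(3)/2)


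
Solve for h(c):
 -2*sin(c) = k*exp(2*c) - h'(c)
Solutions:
 h(c) = C1 + k*exp(2*c)/2 - 2*cos(c)


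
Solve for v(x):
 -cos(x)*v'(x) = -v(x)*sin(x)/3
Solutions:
 v(x) = C1/cos(x)^(1/3)


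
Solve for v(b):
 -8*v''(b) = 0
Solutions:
 v(b) = C1 + C2*b


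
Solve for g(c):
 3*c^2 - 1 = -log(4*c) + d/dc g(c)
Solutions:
 g(c) = C1 + c^3 + c*log(c) - 2*c + c*log(4)


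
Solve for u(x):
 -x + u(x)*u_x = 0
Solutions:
 u(x) = -sqrt(C1 + x^2)
 u(x) = sqrt(C1 + x^2)


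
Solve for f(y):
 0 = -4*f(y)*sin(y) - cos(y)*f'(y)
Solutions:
 f(y) = C1*cos(y)^4


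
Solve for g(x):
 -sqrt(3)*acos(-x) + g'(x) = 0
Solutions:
 g(x) = C1 + sqrt(3)*(x*acos(-x) + sqrt(1 - x^2))


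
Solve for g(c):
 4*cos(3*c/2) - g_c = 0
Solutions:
 g(c) = C1 + 8*sin(3*c/2)/3


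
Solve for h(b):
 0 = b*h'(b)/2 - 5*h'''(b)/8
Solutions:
 h(b) = C1 + Integral(C2*airyai(10^(2/3)*b/5) + C3*airybi(10^(2/3)*b/5), b)


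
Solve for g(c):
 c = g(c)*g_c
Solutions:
 g(c) = -sqrt(C1 + c^2)
 g(c) = sqrt(C1 + c^2)


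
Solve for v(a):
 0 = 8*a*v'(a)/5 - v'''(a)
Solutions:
 v(a) = C1 + Integral(C2*airyai(2*5^(2/3)*a/5) + C3*airybi(2*5^(2/3)*a/5), a)


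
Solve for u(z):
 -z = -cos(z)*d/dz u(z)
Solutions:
 u(z) = C1 + Integral(z/cos(z), z)


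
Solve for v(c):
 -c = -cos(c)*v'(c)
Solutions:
 v(c) = C1 + Integral(c/cos(c), c)


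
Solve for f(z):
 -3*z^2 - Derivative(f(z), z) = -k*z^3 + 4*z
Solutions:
 f(z) = C1 + k*z^4/4 - z^3 - 2*z^2


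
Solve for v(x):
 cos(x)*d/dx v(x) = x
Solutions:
 v(x) = C1 + Integral(x/cos(x), x)


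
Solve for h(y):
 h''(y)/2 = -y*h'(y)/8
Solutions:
 h(y) = C1 + C2*erf(sqrt(2)*y/4)


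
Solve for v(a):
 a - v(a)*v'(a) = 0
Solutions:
 v(a) = -sqrt(C1 + a^2)
 v(a) = sqrt(C1 + a^2)


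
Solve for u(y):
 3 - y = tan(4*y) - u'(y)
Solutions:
 u(y) = C1 + y^2/2 - 3*y - log(cos(4*y))/4


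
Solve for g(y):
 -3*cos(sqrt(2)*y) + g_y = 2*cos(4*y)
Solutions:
 g(y) = C1 + sin(4*y)/2 + 3*sqrt(2)*sin(sqrt(2)*y)/2


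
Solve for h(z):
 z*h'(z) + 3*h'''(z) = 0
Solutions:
 h(z) = C1 + Integral(C2*airyai(-3^(2/3)*z/3) + C3*airybi(-3^(2/3)*z/3), z)


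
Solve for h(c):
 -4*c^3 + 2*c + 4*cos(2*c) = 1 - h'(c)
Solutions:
 h(c) = C1 + c^4 - c^2 + c - 2*sin(2*c)


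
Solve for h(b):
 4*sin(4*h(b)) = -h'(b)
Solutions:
 h(b) = -acos((-C1 - exp(32*b))/(C1 - exp(32*b)))/4 + pi/2
 h(b) = acos((-C1 - exp(32*b))/(C1 - exp(32*b)))/4


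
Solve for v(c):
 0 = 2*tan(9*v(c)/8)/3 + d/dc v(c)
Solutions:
 v(c) = -8*asin(C1*exp(-3*c/4))/9 + 8*pi/9
 v(c) = 8*asin(C1*exp(-3*c/4))/9


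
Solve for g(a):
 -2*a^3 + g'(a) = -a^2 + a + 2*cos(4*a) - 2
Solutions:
 g(a) = C1 + a^4/2 - a^3/3 + a^2/2 - 2*a + sin(4*a)/2


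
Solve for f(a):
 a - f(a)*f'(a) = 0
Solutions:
 f(a) = -sqrt(C1 + a^2)
 f(a) = sqrt(C1 + a^2)


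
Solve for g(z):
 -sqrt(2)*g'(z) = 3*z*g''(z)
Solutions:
 g(z) = C1 + C2*z^(1 - sqrt(2)/3)


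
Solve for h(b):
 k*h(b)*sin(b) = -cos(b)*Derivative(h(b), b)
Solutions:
 h(b) = C1*exp(k*log(cos(b)))


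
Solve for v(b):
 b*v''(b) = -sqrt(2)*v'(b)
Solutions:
 v(b) = C1 + C2*b^(1 - sqrt(2))


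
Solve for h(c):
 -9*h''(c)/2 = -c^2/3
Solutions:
 h(c) = C1 + C2*c + c^4/162


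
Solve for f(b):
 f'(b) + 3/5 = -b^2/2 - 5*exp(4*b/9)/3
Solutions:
 f(b) = C1 - b^3/6 - 3*b/5 - 15*exp(4*b/9)/4


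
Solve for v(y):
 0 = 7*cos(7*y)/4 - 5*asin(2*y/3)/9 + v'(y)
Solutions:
 v(y) = C1 + 5*y*asin(2*y/3)/9 + 5*sqrt(9 - 4*y^2)/18 - sin(7*y)/4


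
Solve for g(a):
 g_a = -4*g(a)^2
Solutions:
 g(a) = 1/(C1 + 4*a)


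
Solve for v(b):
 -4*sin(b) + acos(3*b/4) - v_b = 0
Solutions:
 v(b) = C1 + b*acos(3*b/4) - sqrt(16 - 9*b^2)/3 + 4*cos(b)


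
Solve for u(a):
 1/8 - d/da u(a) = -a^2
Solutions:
 u(a) = C1 + a^3/3 + a/8


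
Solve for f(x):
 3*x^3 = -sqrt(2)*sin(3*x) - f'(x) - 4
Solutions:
 f(x) = C1 - 3*x^4/4 - 4*x + sqrt(2)*cos(3*x)/3


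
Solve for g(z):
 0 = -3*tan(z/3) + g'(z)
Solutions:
 g(z) = C1 - 9*log(cos(z/3))


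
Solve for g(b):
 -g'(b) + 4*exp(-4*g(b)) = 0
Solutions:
 g(b) = log(-I*(C1 + 16*b)^(1/4))
 g(b) = log(I*(C1 + 16*b)^(1/4))
 g(b) = log(-(C1 + 16*b)^(1/4))
 g(b) = log(C1 + 16*b)/4


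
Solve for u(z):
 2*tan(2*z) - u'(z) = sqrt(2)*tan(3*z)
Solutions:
 u(z) = C1 - log(cos(2*z)) + sqrt(2)*log(cos(3*z))/3


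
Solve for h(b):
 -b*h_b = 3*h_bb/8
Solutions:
 h(b) = C1 + C2*erf(2*sqrt(3)*b/3)


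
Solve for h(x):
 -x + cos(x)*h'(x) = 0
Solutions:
 h(x) = C1 + Integral(x/cos(x), x)


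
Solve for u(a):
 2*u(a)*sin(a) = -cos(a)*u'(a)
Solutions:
 u(a) = C1*cos(a)^2


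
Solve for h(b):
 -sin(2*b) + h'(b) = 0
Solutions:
 h(b) = C1 - cos(2*b)/2


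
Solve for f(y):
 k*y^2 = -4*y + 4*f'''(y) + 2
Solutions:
 f(y) = C1 + C2*y + C3*y^2 + k*y^5/240 + y^4/24 - y^3/12


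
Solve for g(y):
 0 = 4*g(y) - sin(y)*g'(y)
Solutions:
 g(y) = C1*(cos(y)^2 - 2*cos(y) + 1)/(cos(y)^2 + 2*cos(y) + 1)


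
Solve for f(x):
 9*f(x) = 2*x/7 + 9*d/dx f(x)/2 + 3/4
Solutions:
 f(x) = C1*exp(2*x) + 2*x/63 + 25/252


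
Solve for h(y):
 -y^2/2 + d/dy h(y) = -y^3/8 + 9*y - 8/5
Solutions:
 h(y) = C1 - y^4/32 + y^3/6 + 9*y^2/2 - 8*y/5


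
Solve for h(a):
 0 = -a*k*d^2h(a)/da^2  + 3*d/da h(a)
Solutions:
 h(a) = C1 + a^(((re(k) + 3)*re(k) + im(k)^2)/(re(k)^2 + im(k)^2))*(C2*sin(3*log(a)*Abs(im(k))/(re(k)^2 + im(k)^2)) + C3*cos(3*log(a)*im(k)/(re(k)^2 + im(k)^2)))


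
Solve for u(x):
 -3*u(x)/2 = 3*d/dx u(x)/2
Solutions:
 u(x) = C1*exp(-x)


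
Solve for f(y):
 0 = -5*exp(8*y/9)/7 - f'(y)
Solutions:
 f(y) = C1 - 45*exp(8*y/9)/56


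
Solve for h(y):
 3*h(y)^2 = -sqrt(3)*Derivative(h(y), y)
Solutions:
 h(y) = 1/(C1 + sqrt(3)*y)


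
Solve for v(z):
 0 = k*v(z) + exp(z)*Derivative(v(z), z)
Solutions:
 v(z) = C1*exp(k*exp(-z))


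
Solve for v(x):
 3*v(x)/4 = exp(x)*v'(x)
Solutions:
 v(x) = C1*exp(-3*exp(-x)/4)


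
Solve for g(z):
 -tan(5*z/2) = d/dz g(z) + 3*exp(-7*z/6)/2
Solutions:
 g(z) = C1 - log(tan(5*z/2)^2 + 1)/5 + 9*exp(-7*z/6)/7


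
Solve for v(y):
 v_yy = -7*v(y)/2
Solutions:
 v(y) = C1*sin(sqrt(14)*y/2) + C2*cos(sqrt(14)*y/2)


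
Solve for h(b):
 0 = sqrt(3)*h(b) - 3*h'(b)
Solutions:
 h(b) = C1*exp(sqrt(3)*b/3)


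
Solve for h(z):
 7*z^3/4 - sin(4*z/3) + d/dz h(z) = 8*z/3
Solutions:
 h(z) = C1 - 7*z^4/16 + 4*z^2/3 - 3*cos(4*z/3)/4


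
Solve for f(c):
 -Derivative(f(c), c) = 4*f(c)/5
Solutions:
 f(c) = C1*exp(-4*c/5)


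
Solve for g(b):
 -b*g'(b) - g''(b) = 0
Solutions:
 g(b) = C1 + C2*erf(sqrt(2)*b/2)


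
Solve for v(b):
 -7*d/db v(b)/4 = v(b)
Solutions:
 v(b) = C1*exp(-4*b/7)


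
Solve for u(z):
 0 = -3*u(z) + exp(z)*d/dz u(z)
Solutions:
 u(z) = C1*exp(-3*exp(-z))


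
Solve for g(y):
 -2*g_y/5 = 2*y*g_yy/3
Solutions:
 g(y) = C1 + C2*y^(2/5)


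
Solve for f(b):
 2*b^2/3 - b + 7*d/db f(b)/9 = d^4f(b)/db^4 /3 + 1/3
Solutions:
 f(b) = C1 + C4*exp(3^(2/3)*7^(1/3)*b/3) - 2*b^3/7 + 9*b^2/14 + 3*b/7 + (C2*sin(3^(1/6)*7^(1/3)*b/2) + C3*cos(3^(1/6)*7^(1/3)*b/2))*exp(-3^(2/3)*7^(1/3)*b/6)


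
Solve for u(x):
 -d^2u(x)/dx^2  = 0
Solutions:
 u(x) = C1 + C2*x


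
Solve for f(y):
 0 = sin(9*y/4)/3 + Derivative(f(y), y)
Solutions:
 f(y) = C1 + 4*cos(9*y/4)/27


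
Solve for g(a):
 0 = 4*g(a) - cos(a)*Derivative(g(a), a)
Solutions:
 g(a) = C1*(sin(a)^2 + 2*sin(a) + 1)/(sin(a)^2 - 2*sin(a) + 1)


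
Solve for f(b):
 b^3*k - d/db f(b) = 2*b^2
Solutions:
 f(b) = C1 + b^4*k/4 - 2*b^3/3


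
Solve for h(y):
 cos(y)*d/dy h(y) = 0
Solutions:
 h(y) = C1


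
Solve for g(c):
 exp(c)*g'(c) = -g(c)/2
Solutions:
 g(c) = C1*exp(exp(-c)/2)


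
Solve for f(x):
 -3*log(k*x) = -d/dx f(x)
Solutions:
 f(x) = C1 + 3*x*log(k*x) - 3*x


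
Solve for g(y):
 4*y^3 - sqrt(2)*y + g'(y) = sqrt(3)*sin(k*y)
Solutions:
 g(y) = C1 - y^4 + sqrt(2)*y^2/2 - sqrt(3)*cos(k*y)/k


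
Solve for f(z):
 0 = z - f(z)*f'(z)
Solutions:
 f(z) = -sqrt(C1 + z^2)
 f(z) = sqrt(C1 + z^2)


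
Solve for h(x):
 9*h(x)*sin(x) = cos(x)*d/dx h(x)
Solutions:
 h(x) = C1/cos(x)^9


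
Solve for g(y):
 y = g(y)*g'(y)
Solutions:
 g(y) = -sqrt(C1 + y^2)
 g(y) = sqrt(C1 + y^2)


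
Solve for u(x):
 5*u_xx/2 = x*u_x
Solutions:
 u(x) = C1 + C2*erfi(sqrt(5)*x/5)


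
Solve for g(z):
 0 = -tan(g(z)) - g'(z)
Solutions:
 g(z) = pi - asin(C1*exp(-z))
 g(z) = asin(C1*exp(-z))


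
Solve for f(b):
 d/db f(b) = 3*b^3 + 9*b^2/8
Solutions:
 f(b) = C1 + 3*b^4/4 + 3*b^3/8


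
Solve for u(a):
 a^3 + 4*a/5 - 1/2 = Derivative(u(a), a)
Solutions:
 u(a) = C1 + a^4/4 + 2*a^2/5 - a/2


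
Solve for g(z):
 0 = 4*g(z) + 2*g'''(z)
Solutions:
 g(z) = C3*exp(-2^(1/3)*z) + (C1*sin(2^(1/3)*sqrt(3)*z/2) + C2*cos(2^(1/3)*sqrt(3)*z/2))*exp(2^(1/3)*z/2)


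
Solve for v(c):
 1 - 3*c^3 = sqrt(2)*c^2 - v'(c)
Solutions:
 v(c) = C1 + 3*c^4/4 + sqrt(2)*c^3/3 - c


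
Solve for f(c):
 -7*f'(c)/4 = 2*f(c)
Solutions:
 f(c) = C1*exp(-8*c/7)


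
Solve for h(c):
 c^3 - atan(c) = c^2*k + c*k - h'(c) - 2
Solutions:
 h(c) = C1 - c^4/4 + c^3*k/3 + c^2*k/2 + c*atan(c) - 2*c - log(c^2 + 1)/2


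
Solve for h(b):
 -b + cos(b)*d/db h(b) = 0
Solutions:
 h(b) = C1 + Integral(b/cos(b), b)


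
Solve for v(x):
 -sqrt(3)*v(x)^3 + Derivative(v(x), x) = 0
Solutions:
 v(x) = -sqrt(2)*sqrt(-1/(C1 + sqrt(3)*x))/2
 v(x) = sqrt(2)*sqrt(-1/(C1 + sqrt(3)*x))/2


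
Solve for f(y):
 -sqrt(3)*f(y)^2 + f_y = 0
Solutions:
 f(y) = -1/(C1 + sqrt(3)*y)


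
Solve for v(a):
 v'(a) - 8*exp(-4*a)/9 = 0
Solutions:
 v(a) = C1 - 2*exp(-4*a)/9


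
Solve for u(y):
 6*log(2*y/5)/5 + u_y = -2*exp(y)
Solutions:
 u(y) = C1 - 6*y*log(y)/5 + 6*y*(-log(2) + 1 + log(5))/5 - 2*exp(y)


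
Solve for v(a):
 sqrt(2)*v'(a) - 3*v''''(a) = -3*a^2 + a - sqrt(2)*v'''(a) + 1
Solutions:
 v(a) = C1 + C2*exp(a*(-2^(2/3)*(9*sqrt(1506) + 247*sqrt(2))^(1/3) - 4*2^(1/3)/(9*sqrt(1506) + 247*sqrt(2))^(1/3) + 4*sqrt(2))/36)*sin(2^(1/3)*sqrt(3)*a*(-2^(1/3)*(9*sqrt(1506) + 247*sqrt(2))^(1/3) + 4/(9*sqrt(1506) + 247*sqrt(2))^(1/3))/36) + C3*exp(a*(-2^(2/3)*(9*sqrt(1506) + 247*sqrt(2))^(1/3) - 4*2^(1/3)/(9*sqrt(1506) + 247*sqrt(2))^(1/3) + 4*sqrt(2))/36)*cos(2^(1/3)*sqrt(3)*a*(-2^(1/3)*(9*sqrt(1506) + 247*sqrt(2))^(1/3) + 4/(9*sqrt(1506) + 247*sqrt(2))^(1/3))/36) + C4*exp(a*(4*2^(1/3)/(9*sqrt(1506) + 247*sqrt(2))^(1/3) + 2*sqrt(2) + 2^(2/3)*(9*sqrt(1506) + 247*sqrt(2))^(1/3))/18) - sqrt(2)*a^3/2 + sqrt(2)*a^2/4 + 7*sqrt(2)*a/2


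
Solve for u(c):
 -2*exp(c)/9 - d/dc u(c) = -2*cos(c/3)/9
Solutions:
 u(c) = C1 - 2*exp(c)/9 + 2*sin(c/3)/3


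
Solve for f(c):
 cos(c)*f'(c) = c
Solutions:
 f(c) = C1 + Integral(c/cos(c), c)


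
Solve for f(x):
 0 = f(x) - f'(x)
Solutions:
 f(x) = C1*exp(x)


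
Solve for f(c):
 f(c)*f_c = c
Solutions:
 f(c) = -sqrt(C1 + c^2)
 f(c) = sqrt(C1 + c^2)


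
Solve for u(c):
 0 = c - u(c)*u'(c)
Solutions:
 u(c) = -sqrt(C1 + c^2)
 u(c) = sqrt(C1 + c^2)


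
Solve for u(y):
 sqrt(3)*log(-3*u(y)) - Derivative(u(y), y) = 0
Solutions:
 -sqrt(3)*Integral(1/(log(-_y) + log(3)), (_y, u(y)))/3 = C1 - y


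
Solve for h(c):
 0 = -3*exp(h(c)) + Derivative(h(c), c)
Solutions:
 h(c) = log(-1/(C1 + 3*c))


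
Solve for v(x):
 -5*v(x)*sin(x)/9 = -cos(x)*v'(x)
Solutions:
 v(x) = C1/cos(x)^(5/9)


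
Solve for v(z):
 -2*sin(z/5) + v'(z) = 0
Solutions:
 v(z) = C1 - 10*cos(z/5)


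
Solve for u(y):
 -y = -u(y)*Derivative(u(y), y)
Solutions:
 u(y) = -sqrt(C1 + y^2)
 u(y) = sqrt(C1 + y^2)


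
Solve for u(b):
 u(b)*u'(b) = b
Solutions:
 u(b) = -sqrt(C1 + b^2)
 u(b) = sqrt(C1 + b^2)


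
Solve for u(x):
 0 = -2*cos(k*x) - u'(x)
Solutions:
 u(x) = C1 - 2*sin(k*x)/k


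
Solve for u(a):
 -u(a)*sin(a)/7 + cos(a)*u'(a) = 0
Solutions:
 u(a) = C1/cos(a)^(1/7)


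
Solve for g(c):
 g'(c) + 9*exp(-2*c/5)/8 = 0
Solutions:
 g(c) = C1 + 45*exp(-2*c/5)/16


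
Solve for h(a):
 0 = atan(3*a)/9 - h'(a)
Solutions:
 h(a) = C1 + a*atan(3*a)/9 - log(9*a^2 + 1)/54


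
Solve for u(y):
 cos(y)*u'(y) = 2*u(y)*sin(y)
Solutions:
 u(y) = C1/cos(y)^2


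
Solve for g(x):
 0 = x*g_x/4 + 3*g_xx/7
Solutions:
 g(x) = C1 + C2*erf(sqrt(42)*x/12)


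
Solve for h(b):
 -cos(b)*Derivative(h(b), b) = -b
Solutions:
 h(b) = C1 + Integral(b/cos(b), b)


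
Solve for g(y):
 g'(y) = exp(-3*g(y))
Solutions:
 g(y) = log(C1 + 3*y)/3
 g(y) = log((-3^(1/3) - 3^(5/6)*I)*(C1 + y)^(1/3)/2)
 g(y) = log((-3^(1/3) + 3^(5/6)*I)*(C1 + y)^(1/3)/2)


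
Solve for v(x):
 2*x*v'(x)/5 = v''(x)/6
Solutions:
 v(x) = C1 + C2*erfi(sqrt(30)*x/5)


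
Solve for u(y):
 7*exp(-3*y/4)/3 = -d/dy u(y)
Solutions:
 u(y) = C1 + 28*exp(-3*y/4)/9


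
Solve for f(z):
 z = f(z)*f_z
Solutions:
 f(z) = -sqrt(C1 + z^2)
 f(z) = sqrt(C1 + z^2)


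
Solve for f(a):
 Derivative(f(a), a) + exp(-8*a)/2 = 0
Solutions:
 f(a) = C1 + exp(-8*a)/16


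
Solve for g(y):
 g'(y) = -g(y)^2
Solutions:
 g(y) = 1/(C1 + y)


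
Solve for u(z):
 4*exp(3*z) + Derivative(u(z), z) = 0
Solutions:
 u(z) = C1 - 4*exp(3*z)/3


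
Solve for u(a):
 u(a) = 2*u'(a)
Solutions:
 u(a) = C1*exp(a/2)


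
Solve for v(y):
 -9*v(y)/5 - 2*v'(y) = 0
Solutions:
 v(y) = C1*exp(-9*y/10)


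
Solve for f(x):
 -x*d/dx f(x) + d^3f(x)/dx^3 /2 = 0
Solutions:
 f(x) = C1 + Integral(C2*airyai(2^(1/3)*x) + C3*airybi(2^(1/3)*x), x)


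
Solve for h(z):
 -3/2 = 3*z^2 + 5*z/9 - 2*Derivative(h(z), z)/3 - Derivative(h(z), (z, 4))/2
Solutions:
 h(z) = C1 + C4*exp(-6^(2/3)*z/3) + 3*z^3/2 + 5*z^2/12 + 9*z/4 + (C2*sin(2^(2/3)*3^(1/6)*z/2) + C3*cos(2^(2/3)*3^(1/6)*z/2))*exp(6^(2/3)*z/6)


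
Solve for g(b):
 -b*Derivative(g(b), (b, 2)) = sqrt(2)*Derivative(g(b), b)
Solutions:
 g(b) = C1 + C2*b^(1 - sqrt(2))


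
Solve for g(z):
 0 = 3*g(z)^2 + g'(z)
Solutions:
 g(z) = 1/(C1 + 3*z)


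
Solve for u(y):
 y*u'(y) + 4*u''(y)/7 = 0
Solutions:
 u(y) = C1 + C2*erf(sqrt(14)*y/4)


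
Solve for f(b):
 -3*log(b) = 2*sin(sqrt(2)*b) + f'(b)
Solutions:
 f(b) = C1 - 3*b*log(b) + 3*b + sqrt(2)*cos(sqrt(2)*b)


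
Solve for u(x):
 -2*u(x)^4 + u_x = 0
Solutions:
 u(x) = (-1/(C1 + 6*x))^(1/3)
 u(x) = (-1/(C1 + 2*x))^(1/3)*(-3^(2/3) - 3*3^(1/6)*I)/6
 u(x) = (-1/(C1 + 2*x))^(1/3)*(-3^(2/3) + 3*3^(1/6)*I)/6


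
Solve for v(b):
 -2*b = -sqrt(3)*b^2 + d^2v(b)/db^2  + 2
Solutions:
 v(b) = C1 + C2*b + sqrt(3)*b^4/12 - b^3/3 - b^2


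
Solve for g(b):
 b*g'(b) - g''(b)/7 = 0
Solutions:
 g(b) = C1 + C2*erfi(sqrt(14)*b/2)


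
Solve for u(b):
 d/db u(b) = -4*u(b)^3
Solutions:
 u(b) = -sqrt(2)*sqrt(-1/(C1 - 4*b))/2
 u(b) = sqrt(2)*sqrt(-1/(C1 - 4*b))/2


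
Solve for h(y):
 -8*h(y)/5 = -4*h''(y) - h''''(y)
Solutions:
 h(y) = C1*exp(-y*sqrt(-2 + 2*sqrt(35)/5)) + C2*exp(y*sqrt(-2 + 2*sqrt(35)/5)) + C3*sin(y*sqrt(2 + 2*sqrt(35)/5)) + C4*cos(y*sqrt(2 + 2*sqrt(35)/5))


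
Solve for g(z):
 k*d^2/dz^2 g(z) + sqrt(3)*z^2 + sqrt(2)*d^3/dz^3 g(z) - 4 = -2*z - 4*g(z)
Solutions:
 g(z) = C1*exp(-z*(2^(5/6)*k^2/(2*(k^3/4 + sqrt(-k^6 + (k^3 + 108)^2)/4 + 27)^(1/3)) + sqrt(2)*k + 2*2^(1/6)*(k^3/4 + sqrt(-k^6 + (k^3 + 108)^2)/4 + 27)^(1/3))/6) + C2*exp(z*(-2^(5/6)*k^2/((-1 + sqrt(3)*I)*(k^3/4 + sqrt(-k^6 + (k^3 + 108)^2)/4 + 27)^(1/3)) - sqrt(2)*k + 2^(1/6)*(k^3/4 + sqrt(-k^6 + (k^3 + 108)^2)/4 + 27)^(1/3) - 2^(1/6)*sqrt(3)*I*(k^3/4 + sqrt(-k^6 + (k^3 + 108)^2)/4 + 27)^(1/3))/6) + C3*exp(z*(2^(5/6)*k^2/((1 + sqrt(3)*I)*(k^3/4 + sqrt(-k^6 + (k^3 + 108)^2)/4 + 27)^(1/3)) - sqrt(2)*k + 2^(1/6)*(k^3/4 + sqrt(-k^6 + (k^3 + 108)^2)/4 + 27)^(1/3) + 2^(1/6)*sqrt(3)*I*(k^3/4 + sqrt(-k^6 + (k^3 + 108)^2)/4 + 27)^(1/3))/6) + sqrt(3)*k/8 - sqrt(3)*z^2/4 - z/2 + 1


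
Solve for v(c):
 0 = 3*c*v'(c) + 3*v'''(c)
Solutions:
 v(c) = C1 + Integral(C2*airyai(-c) + C3*airybi(-c), c)


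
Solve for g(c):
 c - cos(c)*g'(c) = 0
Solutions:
 g(c) = C1 + Integral(c/cos(c), c)


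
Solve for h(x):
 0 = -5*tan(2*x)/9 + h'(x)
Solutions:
 h(x) = C1 - 5*log(cos(2*x))/18


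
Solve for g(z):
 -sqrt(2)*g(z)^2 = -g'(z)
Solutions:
 g(z) = -1/(C1 + sqrt(2)*z)


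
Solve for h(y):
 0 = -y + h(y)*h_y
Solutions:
 h(y) = -sqrt(C1 + y^2)
 h(y) = sqrt(C1 + y^2)


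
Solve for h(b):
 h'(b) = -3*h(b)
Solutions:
 h(b) = C1*exp(-3*b)


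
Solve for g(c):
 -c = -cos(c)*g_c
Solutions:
 g(c) = C1 + Integral(c/cos(c), c)


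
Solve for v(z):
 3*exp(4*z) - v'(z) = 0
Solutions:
 v(z) = C1 + 3*exp(4*z)/4


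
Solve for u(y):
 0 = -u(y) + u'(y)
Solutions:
 u(y) = C1*exp(y)


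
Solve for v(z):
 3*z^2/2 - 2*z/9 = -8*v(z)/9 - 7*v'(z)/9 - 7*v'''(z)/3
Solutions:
 v(z) = C1*exp(7^(1/3)*z*(-7/(36 + sqrt(1345))^(1/3) + 7^(1/3)*(36 + sqrt(1345))^(1/3))/42)*sin(sqrt(3)*7^(1/3)*z*(7/(36 + sqrt(1345))^(1/3) + 7^(1/3)*(36 + sqrt(1345))^(1/3))/42) + C2*exp(7^(1/3)*z*(-7/(36 + sqrt(1345))^(1/3) + 7^(1/3)*(36 + sqrt(1345))^(1/3))/42)*cos(sqrt(3)*7^(1/3)*z*(7/(36 + sqrt(1345))^(1/3) + 7^(1/3)*(36 + sqrt(1345))^(1/3))/42) + C3*exp(-7^(1/3)*z*(-7/(36 + sqrt(1345))^(1/3) + 7^(1/3)*(36 + sqrt(1345))^(1/3))/21) - 27*z^2/16 + 205*z/64 - 1435/512


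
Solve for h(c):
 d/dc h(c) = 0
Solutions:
 h(c) = C1


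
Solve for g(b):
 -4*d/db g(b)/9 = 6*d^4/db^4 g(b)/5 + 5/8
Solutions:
 g(b) = C1 + C4*exp(-10^(1/3)*b/3) - 45*b/32 + (C2*sin(10^(1/3)*sqrt(3)*b/6) + C3*cos(10^(1/3)*sqrt(3)*b/6))*exp(10^(1/3)*b/6)


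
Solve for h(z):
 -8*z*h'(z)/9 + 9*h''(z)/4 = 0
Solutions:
 h(z) = C1 + C2*erfi(4*z/9)


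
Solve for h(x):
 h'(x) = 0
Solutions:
 h(x) = C1


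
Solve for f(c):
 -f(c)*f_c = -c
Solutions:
 f(c) = -sqrt(C1 + c^2)
 f(c) = sqrt(C1 + c^2)


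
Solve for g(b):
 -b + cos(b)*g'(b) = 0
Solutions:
 g(b) = C1 + Integral(b/cos(b), b)


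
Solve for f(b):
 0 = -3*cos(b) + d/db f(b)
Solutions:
 f(b) = C1 + 3*sin(b)


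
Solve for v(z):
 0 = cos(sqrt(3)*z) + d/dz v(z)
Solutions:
 v(z) = C1 - sqrt(3)*sin(sqrt(3)*z)/3


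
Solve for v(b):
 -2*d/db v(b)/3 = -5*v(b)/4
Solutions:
 v(b) = C1*exp(15*b/8)


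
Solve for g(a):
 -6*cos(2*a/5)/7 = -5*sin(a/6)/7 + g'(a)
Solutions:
 g(a) = C1 - 15*sin(2*a/5)/7 - 30*cos(a/6)/7


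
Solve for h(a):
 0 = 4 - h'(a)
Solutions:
 h(a) = C1 + 4*a


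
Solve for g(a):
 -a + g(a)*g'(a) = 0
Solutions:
 g(a) = -sqrt(C1 + a^2)
 g(a) = sqrt(C1 + a^2)


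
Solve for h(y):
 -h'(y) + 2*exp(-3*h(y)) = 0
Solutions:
 h(y) = log(C1 + 6*y)/3
 h(y) = log((-3^(1/3) - 3^(5/6)*I)*(C1 + 2*y)^(1/3)/2)
 h(y) = log((-3^(1/3) + 3^(5/6)*I)*(C1 + 2*y)^(1/3)/2)


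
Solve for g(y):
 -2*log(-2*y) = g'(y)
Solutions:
 g(y) = C1 - 2*y*log(-y) + 2*y*(1 - log(2))


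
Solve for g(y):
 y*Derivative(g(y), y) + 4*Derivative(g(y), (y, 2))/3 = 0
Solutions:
 g(y) = C1 + C2*erf(sqrt(6)*y/4)


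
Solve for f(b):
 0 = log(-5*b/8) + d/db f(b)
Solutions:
 f(b) = C1 - b*log(-b) + b*(-log(5) + 1 + 3*log(2))


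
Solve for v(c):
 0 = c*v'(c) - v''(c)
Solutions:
 v(c) = C1 + C2*erfi(sqrt(2)*c/2)


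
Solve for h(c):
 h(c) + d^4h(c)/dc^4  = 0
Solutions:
 h(c) = (C1*sin(sqrt(2)*c/2) + C2*cos(sqrt(2)*c/2))*exp(-sqrt(2)*c/2) + (C3*sin(sqrt(2)*c/2) + C4*cos(sqrt(2)*c/2))*exp(sqrt(2)*c/2)


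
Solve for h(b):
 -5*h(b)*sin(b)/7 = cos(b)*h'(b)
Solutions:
 h(b) = C1*cos(b)^(5/7)


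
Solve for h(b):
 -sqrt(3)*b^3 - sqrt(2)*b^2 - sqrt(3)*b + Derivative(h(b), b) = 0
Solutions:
 h(b) = C1 + sqrt(3)*b^4/4 + sqrt(2)*b^3/3 + sqrt(3)*b^2/2


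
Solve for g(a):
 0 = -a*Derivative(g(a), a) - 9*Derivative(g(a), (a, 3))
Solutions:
 g(a) = C1 + Integral(C2*airyai(-3^(1/3)*a/3) + C3*airybi(-3^(1/3)*a/3), a)


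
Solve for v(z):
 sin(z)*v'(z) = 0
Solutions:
 v(z) = C1


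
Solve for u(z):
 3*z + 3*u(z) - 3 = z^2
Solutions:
 u(z) = z^2/3 - z + 1


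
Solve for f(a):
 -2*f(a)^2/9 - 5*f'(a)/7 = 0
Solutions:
 f(a) = 45/(C1 + 14*a)


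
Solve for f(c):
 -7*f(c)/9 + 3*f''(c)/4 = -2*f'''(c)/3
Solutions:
 f(c) = C1*exp(-c*(27*3^(1/3)/(16*sqrt(2569) + 815)^(1/3) + 18 + 3^(2/3)*(16*sqrt(2569) + 815)^(1/3))/48)*sin(3^(1/6)*c*(-(16*sqrt(2569) + 815)^(1/3) + 9*3^(2/3)/(16*sqrt(2569) + 815)^(1/3))/16) + C2*exp(-c*(27*3^(1/3)/(16*sqrt(2569) + 815)^(1/3) + 18 + 3^(2/3)*(16*sqrt(2569) + 815)^(1/3))/48)*cos(3^(1/6)*c*(-(16*sqrt(2569) + 815)^(1/3) + 9*3^(2/3)/(16*sqrt(2569) + 815)^(1/3))/16) + C3*exp(c*(-9 + 27*3^(1/3)/(16*sqrt(2569) + 815)^(1/3) + 3^(2/3)*(16*sqrt(2569) + 815)^(1/3))/24)


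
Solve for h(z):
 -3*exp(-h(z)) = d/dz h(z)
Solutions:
 h(z) = log(C1 - 3*z)


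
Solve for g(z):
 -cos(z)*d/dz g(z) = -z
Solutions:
 g(z) = C1 + Integral(z/cos(z), z)


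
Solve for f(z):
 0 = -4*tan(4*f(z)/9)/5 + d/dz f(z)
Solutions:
 f(z) = -9*asin(C1*exp(16*z/45))/4 + 9*pi/4
 f(z) = 9*asin(C1*exp(16*z/45))/4


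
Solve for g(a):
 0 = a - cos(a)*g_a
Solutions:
 g(a) = C1 + Integral(a/cos(a), a)


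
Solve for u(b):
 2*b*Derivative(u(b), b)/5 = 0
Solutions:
 u(b) = C1


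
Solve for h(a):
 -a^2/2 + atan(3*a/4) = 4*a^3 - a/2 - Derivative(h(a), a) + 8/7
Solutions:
 h(a) = C1 + a^4 + a^3/6 - a^2/4 - a*atan(3*a/4) + 8*a/7 + 2*log(9*a^2 + 16)/3


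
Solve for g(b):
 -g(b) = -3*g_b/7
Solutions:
 g(b) = C1*exp(7*b/3)


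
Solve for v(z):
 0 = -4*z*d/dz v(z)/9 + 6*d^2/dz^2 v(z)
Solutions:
 v(z) = C1 + C2*erfi(sqrt(3)*z/9)


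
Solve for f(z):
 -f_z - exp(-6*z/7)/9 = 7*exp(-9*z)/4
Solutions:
 f(z) = C1 + 7*exp(-9*z)/36 + 7*exp(-6*z/7)/54


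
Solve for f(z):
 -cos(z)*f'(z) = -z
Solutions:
 f(z) = C1 + Integral(z/cos(z), z)


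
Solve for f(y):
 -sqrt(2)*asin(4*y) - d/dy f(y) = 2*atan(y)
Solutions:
 f(y) = C1 - 2*y*atan(y) - sqrt(2)*(y*asin(4*y) + sqrt(1 - 16*y^2)/4) + log(y^2 + 1)


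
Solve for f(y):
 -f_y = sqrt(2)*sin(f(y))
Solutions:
 f(y) = -acos((-C1 - exp(2*sqrt(2)*y))/(C1 - exp(2*sqrt(2)*y))) + 2*pi
 f(y) = acos((-C1 - exp(2*sqrt(2)*y))/(C1 - exp(2*sqrt(2)*y)))


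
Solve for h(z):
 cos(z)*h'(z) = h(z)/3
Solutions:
 h(z) = C1*(sin(z) + 1)^(1/6)/(sin(z) - 1)^(1/6)


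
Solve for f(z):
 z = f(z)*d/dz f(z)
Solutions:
 f(z) = -sqrt(C1 + z^2)
 f(z) = sqrt(C1 + z^2)


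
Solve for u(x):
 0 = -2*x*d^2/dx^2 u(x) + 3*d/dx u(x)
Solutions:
 u(x) = C1 + C2*x^(5/2)


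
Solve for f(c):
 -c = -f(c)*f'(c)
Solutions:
 f(c) = -sqrt(C1 + c^2)
 f(c) = sqrt(C1 + c^2)


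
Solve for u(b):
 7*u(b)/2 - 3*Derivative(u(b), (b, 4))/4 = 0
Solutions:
 u(b) = C1*exp(-14^(1/4)*3^(3/4)*b/3) + C2*exp(14^(1/4)*3^(3/4)*b/3) + C3*sin(14^(1/4)*3^(3/4)*b/3) + C4*cos(14^(1/4)*3^(3/4)*b/3)


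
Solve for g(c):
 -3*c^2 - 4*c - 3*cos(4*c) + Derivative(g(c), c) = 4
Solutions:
 g(c) = C1 + c^3 + 2*c^2 + 4*c + 3*sin(4*c)/4


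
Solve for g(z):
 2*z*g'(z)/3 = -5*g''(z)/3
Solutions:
 g(z) = C1 + C2*erf(sqrt(5)*z/5)


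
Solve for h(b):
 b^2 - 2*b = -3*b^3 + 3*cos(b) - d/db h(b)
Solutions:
 h(b) = C1 - 3*b^4/4 - b^3/3 + b^2 + 3*sin(b)


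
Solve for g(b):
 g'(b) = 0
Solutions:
 g(b) = C1


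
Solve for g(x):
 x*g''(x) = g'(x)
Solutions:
 g(x) = C1 + C2*x^2


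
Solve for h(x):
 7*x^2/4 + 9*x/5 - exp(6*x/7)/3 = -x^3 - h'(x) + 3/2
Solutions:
 h(x) = C1 - x^4/4 - 7*x^3/12 - 9*x^2/10 + 3*x/2 + 7*exp(6*x/7)/18


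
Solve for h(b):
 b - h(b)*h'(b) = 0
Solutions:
 h(b) = -sqrt(C1 + b^2)
 h(b) = sqrt(C1 + b^2)


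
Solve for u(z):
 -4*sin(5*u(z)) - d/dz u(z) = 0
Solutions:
 u(z) = -acos((-C1 - exp(40*z))/(C1 - exp(40*z)))/5 + 2*pi/5
 u(z) = acos((-C1 - exp(40*z))/(C1 - exp(40*z)))/5


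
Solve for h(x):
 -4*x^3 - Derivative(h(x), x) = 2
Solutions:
 h(x) = C1 - x^4 - 2*x


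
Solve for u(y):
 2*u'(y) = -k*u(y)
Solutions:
 u(y) = C1*exp(-k*y/2)


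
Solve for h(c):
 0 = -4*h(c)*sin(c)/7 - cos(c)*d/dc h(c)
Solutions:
 h(c) = C1*cos(c)^(4/7)


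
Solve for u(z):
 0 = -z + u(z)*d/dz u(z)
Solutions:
 u(z) = -sqrt(C1 + z^2)
 u(z) = sqrt(C1 + z^2)


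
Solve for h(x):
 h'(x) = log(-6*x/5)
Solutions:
 h(x) = C1 + x*log(-x) + x*(-log(5) - 1 + log(6))


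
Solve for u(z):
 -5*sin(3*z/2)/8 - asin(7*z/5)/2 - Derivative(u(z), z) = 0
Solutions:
 u(z) = C1 - z*asin(7*z/5)/2 - sqrt(25 - 49*z^2)/14 + 5*cos(3*z/2)/12


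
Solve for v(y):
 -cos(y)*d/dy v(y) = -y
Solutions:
 v(y) = C1 + Integral(y/cos(y), y)


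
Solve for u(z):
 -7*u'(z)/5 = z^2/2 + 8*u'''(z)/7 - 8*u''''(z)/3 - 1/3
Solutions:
 u(z) = C1 + C2*exp(z*(-10^(2/3)*(49*sqrt(22089) + 7283)^(1/3) - 40*10^(1/3)/(49*sqrt(22089) + 7283)^(1/3) + 40)/280)*sin(10^(1/3)*sqrt(3)*z*(-10^(1/3)*(49*sqrt(22089) + 7283)^(1/3) + 40/(49*sqrt(22089) + 7283)^(1/3))/280) + C3*exp(z*(-10^(2/3)*(49*sqrt(22089) + 7283)^(1/3) - 40*10^(1/3)/(49*sqrt(22089) + 7283)^(1/3) + 40)/280)*cos(10^(1/3)*sqrt(3)*z*(-10^(1/3)*(49*sqrt(22089) + 7283)^(1/3) + 40/(49*sqrt(22089) + 7283)^(1/3))/280) + C4*exp(z*(40*10^(1/3)/(49*sqrt(22089) + 7283)^(1/3) + 20 + 10^(2/3)*(49*sqrt(22089) + 7283)^(1/3))/140) - 5*z^3/42 + 845*z/1029


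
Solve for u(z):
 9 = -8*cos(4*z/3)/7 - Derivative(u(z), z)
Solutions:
 u(z) = C1 - 9*z - 6*sin(4*z/3)/7


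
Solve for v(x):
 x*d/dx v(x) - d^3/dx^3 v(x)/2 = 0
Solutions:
 v(x) = C1 + Integral(C2*airyai(2^(1/3)*x) + C3*airybi(2^(1/3)*x), x)


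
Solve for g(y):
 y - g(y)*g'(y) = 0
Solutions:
 g(y) = -sqrt(C1 + y^2)
 g(y) = sqrt(C1 + y^2)


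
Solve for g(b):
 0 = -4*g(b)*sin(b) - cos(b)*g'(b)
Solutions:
 g(b) = C1*cos(b)^4


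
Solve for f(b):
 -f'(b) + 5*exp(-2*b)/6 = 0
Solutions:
 f(b) = C1 - 5*exp(-2*b)/12


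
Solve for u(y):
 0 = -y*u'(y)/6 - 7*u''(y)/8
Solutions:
 u(y) = C1 + C2*erf(sqrt(42)*y/21)


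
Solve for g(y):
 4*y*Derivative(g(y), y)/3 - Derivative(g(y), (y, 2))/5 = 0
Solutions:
 g(y) = C1 + C2*erfi(sqrt(30)*y/3)


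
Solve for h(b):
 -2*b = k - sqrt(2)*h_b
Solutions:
 h(b) = C1 + sqrt(2)*b^2/2 + sqrt(2)*b*k/2


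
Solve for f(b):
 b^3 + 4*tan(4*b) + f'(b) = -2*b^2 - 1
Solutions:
 f(b) = C1 - b^4/4 - 2*b^3/3 - b + log(cos(4*b))


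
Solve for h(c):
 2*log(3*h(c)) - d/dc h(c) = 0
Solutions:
 -Integral(1/(log(_y) + log(3)), (_y, h(c)))/2 = C1 - c


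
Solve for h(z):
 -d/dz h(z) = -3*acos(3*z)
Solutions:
 h(z) = C1 + 3*z*acos(3*z) - sqrt(1 - 9*z^2)


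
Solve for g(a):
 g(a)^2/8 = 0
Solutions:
 g(a) = 0


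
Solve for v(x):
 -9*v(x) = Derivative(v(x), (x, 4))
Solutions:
 v(x) = (C1*sin(sqrt(6)*x/2) + C2*cos(sqrt(6)*x/2))*exp(-sqrt(6)*x/2) + (C3*sin(sqrt(6)*x/2) + C4*cos(sqrt(6)*x/2))*exp(sqrt(6)*x/2)


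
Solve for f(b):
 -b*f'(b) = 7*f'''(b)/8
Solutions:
 f(b) = C1 + Integral(C2*airyai(-2*7^(2/3)*b/7) + C3*airybi(-2*7^(2/3)*b/7), b)


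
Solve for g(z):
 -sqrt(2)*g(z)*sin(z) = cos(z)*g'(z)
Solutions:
 g(z) = C1*cos(z)^(sqrt(2))


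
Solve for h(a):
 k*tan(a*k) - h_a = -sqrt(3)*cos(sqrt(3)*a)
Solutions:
 h(a) = C1 + k*Piecewise((-log(cos(a*k))/k, Ne(k, 0)), (0, True)) + sin(sqrt(3)*a)


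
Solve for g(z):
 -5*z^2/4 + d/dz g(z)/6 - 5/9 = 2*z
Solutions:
 g(z) = C1 + 5*z^3/2 + 6*z^2 + 10*z/3


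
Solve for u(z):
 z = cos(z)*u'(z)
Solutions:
 u(z) = C1 + Integral(z/cos(z), z)


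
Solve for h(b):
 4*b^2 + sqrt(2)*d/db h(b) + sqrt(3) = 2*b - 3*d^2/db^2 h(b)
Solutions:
 h(b) = C1 + C2*exp(-sqrt(2)*b/3) - 2*sqrt(2)*b^3/3 + sqrt(2)*b^2/2 + 6*b^2 - 18*sqrt(2)*b - 3*b - sqrt(6)*b/2


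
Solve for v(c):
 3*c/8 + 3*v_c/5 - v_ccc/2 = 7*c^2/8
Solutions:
 v(c) = C1 + C2*exp(-sqrt(30)*c/5) + C3*exp(sqrt(30)*c/5) + 35*c^3/72 - 5*c^2/16 + 175*c/72


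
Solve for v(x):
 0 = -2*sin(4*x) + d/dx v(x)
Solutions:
 v(x) = C1 - cos(4*x)/2


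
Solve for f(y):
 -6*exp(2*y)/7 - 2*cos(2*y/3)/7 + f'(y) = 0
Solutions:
 f(y) = C1 + 3*exp(2*y)/7 + 3*sin(2*y/3)/7


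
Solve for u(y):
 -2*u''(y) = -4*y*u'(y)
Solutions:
 u(y) = C1 + C2*erfi(y)


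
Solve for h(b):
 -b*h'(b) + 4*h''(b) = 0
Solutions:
 h(b) = C1 + C2*erfi(sqrt(2)*b/4)


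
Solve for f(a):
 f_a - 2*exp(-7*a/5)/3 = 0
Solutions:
 f(a) = C1 - 10*exp(-7*a/5)/21


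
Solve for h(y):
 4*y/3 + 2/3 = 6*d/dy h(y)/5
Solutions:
 h(y) = C1 + 5*y^2/9 + 5*y/9


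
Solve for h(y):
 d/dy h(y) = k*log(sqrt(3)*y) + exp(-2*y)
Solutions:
 h(y) = C1 + k*y*log(y) + k*y*(-1 + log(3)/2) - exp(-2*y)/2


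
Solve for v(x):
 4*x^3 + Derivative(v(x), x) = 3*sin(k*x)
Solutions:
 v(x) = C1 - x^4 - 3*cos(k*x)/k


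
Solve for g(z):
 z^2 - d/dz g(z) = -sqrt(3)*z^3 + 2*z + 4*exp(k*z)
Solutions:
 g(z) = C1 + sqrt(3)*z^4/4 + z^3/3 - z^2 - 4*exp(k*z)/k


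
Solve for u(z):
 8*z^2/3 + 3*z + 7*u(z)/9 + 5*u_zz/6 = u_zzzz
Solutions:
 u(z) = C1*exp(-sqrt(3)*z*sqrt(5 + sqrt(137))/6) + C2*exp(sqrt(3)*z*sqrt(5 + sqrt(137))/6) + C3*sin(sqrt(3)*z*sqrt(-5 + sqrt(137))/6) + C4*cos(sqrt(3)*z*sqrt(-5 + sqrt(137))/6) - 24*z^2/7 - 27*z/7 + 360/49


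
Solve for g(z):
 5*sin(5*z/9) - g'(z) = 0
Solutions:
 g(z) = C1 - 9*cos(5*z/9)


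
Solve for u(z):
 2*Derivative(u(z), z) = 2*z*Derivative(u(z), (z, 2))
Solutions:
 u(z) = C1 + C2*z^2


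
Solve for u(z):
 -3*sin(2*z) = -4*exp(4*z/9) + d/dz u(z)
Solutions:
 u(z) = C1 + 9*exp(4*z/9) + 3*cos(2*z)/2


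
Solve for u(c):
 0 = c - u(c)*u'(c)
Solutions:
 u(c) = -sqrt(C1 + c^2)
 u(c) = sqrt(C1 + c^2)


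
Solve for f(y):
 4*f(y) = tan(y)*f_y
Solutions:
 f(y) = C1*sin(y)^4


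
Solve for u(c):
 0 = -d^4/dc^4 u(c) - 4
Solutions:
 u(c) = C1 + C2*c + C3*c^2 + C4*c^3 - c^4/6


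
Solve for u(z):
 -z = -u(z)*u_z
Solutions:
 u(z) = -sqrt(C1 + z^2)
 u(z) = sqrt(C1 + z^2)


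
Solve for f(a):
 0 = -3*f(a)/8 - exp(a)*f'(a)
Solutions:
 f(a) = C1*exp(3*exp(-a)/8)


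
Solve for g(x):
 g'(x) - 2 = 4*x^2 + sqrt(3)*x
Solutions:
 g(x) = C1 + 4*x^3/3 + sqrt(3)*x^2/2 + 2*x


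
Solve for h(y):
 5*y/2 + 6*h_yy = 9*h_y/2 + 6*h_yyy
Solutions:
 h(y) = C1 + 5*y^2/18 + 20*y/27 + (C2*sin(sqrt(2)*y/2) + C3*cos(sqrt(2)*y/2))*exp(y/2)


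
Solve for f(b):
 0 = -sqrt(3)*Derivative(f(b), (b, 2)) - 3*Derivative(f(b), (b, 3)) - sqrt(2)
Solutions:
 f(b) = C1 + C2*b + C3*exp(-sqrt(3)*b/3) - sqrt(6)*b^2/6


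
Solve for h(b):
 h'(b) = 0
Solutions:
 h(b) = C1


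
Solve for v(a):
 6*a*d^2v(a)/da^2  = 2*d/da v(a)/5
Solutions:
 v(a) = C1 + C2*a^(16/15)


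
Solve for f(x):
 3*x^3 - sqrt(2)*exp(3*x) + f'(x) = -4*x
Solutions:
 f(x) = C1 - 3*x^4/4 - 2*x^2 + sqrt(2)*exp(3*x)/3


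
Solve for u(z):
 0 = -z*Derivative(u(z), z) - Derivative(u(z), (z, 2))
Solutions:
 u(z) = C1 + C2*erf(sqrt(2)*z/2)


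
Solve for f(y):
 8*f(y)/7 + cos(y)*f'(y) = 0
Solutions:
 f(y) = C1*(sin(y) - 1)^(4/7)/(sin(y) + 1)^(4/7)


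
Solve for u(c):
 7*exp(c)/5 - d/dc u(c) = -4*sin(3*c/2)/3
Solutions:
 u(c) = C1 + 7*exp(c)/5 - 8*cos(3*c/2)/9


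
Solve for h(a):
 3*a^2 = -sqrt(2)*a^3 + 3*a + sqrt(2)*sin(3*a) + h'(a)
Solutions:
 h(a) = C1 + sqrt(2)*a^4/4 + a^3 - 3*a^2/2 + sqrt(2)*cos(3*a)/3


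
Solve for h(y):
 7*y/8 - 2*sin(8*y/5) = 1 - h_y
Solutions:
 h(y) = C1 - 7*y^2/16 + y - 5*cos(8*y/5)/4


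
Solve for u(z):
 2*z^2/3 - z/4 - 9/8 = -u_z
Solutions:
 u(z) = C1 - 2*z^3/9 + z^2/8 + 9*z/8


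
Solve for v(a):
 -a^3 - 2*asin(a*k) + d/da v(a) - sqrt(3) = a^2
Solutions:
 v(a) = C1 + a^4/4 + a^3/3 + sqrt(3)*a + 2*Piecewise((a*asin(a*k) + sqrt(-a^2*k^2 + 1)/k, Ne(k, 0)), (0, True))


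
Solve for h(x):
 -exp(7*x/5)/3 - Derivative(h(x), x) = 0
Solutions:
 h(x) = C1 - 5*exp(7*x/5)/21


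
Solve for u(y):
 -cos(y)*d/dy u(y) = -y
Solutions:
 u(y) = C1 + Integral(y/cos(y), y)


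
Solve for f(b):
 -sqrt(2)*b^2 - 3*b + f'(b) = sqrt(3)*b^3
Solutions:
 f(b) = C1 + sqrt(3)*b^4/4 + sqrt(2)*b^3/3 + 3*b^2/2


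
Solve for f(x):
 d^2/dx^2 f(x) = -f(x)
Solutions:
 f(x) = C1*sin(x) + C2*cos(x)


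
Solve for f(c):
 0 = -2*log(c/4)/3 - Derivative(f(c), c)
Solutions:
 f(c) = C1 - 2*c*log(c)/3 + 2*c/3 + 4*c*log(2)/3
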